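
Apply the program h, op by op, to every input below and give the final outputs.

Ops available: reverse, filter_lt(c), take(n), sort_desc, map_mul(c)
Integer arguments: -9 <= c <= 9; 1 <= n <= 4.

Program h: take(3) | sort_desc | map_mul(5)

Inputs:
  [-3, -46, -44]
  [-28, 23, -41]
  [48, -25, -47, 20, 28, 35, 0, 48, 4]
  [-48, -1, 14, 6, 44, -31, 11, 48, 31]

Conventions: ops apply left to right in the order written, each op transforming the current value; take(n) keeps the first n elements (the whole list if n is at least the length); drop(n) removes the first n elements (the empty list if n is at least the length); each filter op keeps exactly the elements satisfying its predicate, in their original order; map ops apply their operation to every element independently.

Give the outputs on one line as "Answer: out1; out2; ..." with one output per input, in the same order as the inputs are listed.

[-15, -220, -230]; [115, -140, -205]; [240, -125, -235]; [70, -5, -240]

Execution, op by op:
  [-3, -46, -44] -> [-3, -46, -44] -> [-3, -44, -46] -> [-15, -220, -230]
  [-28, 23, -41] -> [-28, 23, -41] -> [23, -28, -41] -> [115, -140, -205]
  [48, -25, -47, 20, 28, 35, 0, 48, 4] -> [48, -25, -47] -> [48, -25, -47] -> [240, -125, -235]
  [-48, -1, 14, 6, 44, -31, 11, 48, 31] -> [-48, -1, 14] -> [14, -1, -48] -> [70, -5, -240]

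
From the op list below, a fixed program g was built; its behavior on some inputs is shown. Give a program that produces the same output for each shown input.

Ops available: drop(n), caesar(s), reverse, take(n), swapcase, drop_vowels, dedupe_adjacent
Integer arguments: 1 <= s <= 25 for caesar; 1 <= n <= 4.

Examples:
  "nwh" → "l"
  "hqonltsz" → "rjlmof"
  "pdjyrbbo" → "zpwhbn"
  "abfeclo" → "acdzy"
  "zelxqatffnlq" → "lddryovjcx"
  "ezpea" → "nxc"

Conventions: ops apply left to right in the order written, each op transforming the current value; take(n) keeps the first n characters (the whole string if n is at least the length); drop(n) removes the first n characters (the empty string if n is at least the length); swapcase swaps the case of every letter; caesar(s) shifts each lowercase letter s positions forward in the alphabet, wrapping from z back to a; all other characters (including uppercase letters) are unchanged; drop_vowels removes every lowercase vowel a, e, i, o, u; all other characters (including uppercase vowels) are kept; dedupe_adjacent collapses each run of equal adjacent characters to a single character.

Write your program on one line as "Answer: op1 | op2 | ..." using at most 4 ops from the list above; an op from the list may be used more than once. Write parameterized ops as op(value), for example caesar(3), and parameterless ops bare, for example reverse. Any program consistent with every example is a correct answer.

reverse | drop(2) | caesar(24)

Check, running the answer program on each example:
  "nwh" -> "hwn" -> "n" -> "l"
  "hqonltsz" -> "zstlnoqh" -> "tlnoqh" -> "rjlmof"
  "pdjyrbbo" -> "obbryjdp" -> "bryjdp" -> "zpwhbn"
  "abfeclo" -> "olcefba" -> "cefba" -> "acdzy"
  "zelxqatffnlq" -> "qlnfftaqxlez" -> "nfftaqxlez" -> "lddryovjcx"
  "ezpea" -> "aepze" -> "pze" -> "nxc"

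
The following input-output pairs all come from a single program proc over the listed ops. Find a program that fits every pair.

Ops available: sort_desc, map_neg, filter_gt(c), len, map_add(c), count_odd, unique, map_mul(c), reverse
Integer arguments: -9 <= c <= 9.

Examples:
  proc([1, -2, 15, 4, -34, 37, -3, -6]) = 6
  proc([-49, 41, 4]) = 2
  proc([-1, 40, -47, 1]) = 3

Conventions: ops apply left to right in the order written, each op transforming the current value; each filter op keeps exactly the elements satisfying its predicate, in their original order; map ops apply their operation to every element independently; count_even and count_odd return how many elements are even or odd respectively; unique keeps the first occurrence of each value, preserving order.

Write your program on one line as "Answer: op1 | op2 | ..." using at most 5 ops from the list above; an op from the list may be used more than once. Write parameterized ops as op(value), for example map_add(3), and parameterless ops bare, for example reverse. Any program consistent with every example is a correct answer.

filter_gt(-5) | sort_desc | map_neg | sort_desc | len

Check, running the answer program on each example:
  [1, -2, 15, 4, -34, 37, -3, -6] -> [1, -2, 15, 4, 37, -3] -> [37, 15, 4, 1, -2, -3] -> [-37, -15, -4, -1, 2, 3] -> [3, 2, -1, -4, -15, -37] -> 6
  [-49, 41, 4] -> [41, 4] -> [41, 4] -> [-41, -4] -> [-4, -41] -> 2
  [-1, 40, -47, 1] -> [-1, 40, 1] -> [40, 1, -1] -> [-40, -1, 1] -> [1, -1, -40] -> 3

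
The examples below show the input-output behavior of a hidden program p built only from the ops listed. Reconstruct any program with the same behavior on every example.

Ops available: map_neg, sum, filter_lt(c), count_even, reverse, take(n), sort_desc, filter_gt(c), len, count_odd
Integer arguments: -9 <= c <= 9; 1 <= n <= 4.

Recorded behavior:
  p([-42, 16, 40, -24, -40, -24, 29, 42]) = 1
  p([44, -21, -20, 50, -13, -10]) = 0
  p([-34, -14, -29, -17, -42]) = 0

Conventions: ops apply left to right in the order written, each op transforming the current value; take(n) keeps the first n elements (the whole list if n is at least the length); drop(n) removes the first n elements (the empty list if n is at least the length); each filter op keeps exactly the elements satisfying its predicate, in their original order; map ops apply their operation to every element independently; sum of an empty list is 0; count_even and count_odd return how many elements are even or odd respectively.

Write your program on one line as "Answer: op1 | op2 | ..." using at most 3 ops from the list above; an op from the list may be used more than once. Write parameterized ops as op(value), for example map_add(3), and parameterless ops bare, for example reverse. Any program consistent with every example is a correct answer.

filter_gt(-9) | map_neg | count_odd

Check, running the answer program on each example:
  [-42, 16, 40, -24, -40, -24, 29, 42] -> [16, 40, 29, 42] -> [-16, -40, -29, -42] -> 1
  [44, -21, -20, 50, -13, -10] -> [44, 50] -> [-44, -50] -> 0
  [-34, -14, -29, -17, -42] -> [] -> [] -> 0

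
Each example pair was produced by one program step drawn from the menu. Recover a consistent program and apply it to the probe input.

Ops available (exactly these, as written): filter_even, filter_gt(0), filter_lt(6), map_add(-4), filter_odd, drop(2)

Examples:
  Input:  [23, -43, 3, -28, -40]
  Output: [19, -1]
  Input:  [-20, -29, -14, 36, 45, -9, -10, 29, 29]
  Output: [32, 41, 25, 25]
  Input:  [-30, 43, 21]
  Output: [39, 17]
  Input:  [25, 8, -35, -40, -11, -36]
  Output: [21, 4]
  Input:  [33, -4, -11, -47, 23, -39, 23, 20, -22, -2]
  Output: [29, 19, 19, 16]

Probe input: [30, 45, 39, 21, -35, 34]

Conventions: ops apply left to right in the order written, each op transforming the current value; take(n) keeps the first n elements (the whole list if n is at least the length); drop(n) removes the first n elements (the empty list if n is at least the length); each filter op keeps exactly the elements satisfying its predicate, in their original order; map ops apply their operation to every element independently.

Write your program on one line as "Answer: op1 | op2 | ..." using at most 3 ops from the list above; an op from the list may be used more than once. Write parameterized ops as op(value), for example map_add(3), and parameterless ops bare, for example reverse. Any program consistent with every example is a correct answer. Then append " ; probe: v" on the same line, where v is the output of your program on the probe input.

filter_gt(0) | map_add(-4) ; probe: [26, 41, 35, 17, 30]

Check, running the answer program on each example:
  [23, -43, 3, -28, -40] -> [23, 3] -> [19, -1]
  [-20, -29, -14, 36, 45, -9, -10, 29, 29] -> [36, 45, 29, 29] -> [32, 41, 25, 25]
  [-30, 43, 21] -> [43, 21] -> [39, 17]
  [25, 8, -35, -40, -11, -36] -> [25, 8] -> [21, 4]
  [33, -4, -11, -47, 23, -39, 23, 20, -22, -2] -> [33, 23, 23, 20] -> [29, 19, 19, 16]
  probe: [30, 45, 39, 21, -35, 34] -> [30, 45, 39, 21, 34] -> [26, 41, 35, 17, 30]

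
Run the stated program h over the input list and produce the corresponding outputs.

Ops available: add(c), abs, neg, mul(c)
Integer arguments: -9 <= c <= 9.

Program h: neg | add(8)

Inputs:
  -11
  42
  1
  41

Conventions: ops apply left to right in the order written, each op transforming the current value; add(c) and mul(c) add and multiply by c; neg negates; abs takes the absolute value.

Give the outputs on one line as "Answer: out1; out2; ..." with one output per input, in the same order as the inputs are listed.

Execution, op by op:
  -11 -> 11 -> 19
  42 -> -42 -> -34
  1 -> -1 -> 7
  41 -> -41 -> -33

19; -34; 7; -33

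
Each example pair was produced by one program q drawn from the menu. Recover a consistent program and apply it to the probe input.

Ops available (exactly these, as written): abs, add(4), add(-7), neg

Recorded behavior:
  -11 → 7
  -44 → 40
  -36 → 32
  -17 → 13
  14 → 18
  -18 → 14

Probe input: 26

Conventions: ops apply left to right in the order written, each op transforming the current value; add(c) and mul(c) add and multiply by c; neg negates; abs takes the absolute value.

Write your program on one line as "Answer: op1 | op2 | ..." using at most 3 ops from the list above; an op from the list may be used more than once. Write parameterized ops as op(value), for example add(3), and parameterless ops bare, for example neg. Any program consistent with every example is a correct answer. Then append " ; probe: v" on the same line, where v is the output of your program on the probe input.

add(4) | abs ; probe: 30

Check, running the answer program on each example:
  -11 -> -7 -> 7
  -44 -> -40 -> 40
  -36 -> -32 -> 32
  -17 -> -13 -> 13
  14 -> 18 -> 18
  -18 -> -14 -> 14
  probe: 26 -> 30 -> 30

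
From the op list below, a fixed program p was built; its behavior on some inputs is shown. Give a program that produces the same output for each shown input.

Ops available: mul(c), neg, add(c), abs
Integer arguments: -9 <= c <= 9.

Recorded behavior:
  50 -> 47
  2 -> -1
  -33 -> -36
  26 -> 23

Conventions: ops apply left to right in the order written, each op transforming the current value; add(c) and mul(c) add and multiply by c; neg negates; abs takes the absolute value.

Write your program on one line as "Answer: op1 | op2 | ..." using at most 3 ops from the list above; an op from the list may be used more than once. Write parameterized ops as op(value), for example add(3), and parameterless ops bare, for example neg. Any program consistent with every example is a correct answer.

add(-6) | add(5) | add(-2)

Check, running the answer program on each example:
  50 -> 44 -> 49 -> 47
  2 -> -4 -> 1 -> -1
  -33 -> -39 -> -34 -> -36
  26 -> 20 -> 25 -> 23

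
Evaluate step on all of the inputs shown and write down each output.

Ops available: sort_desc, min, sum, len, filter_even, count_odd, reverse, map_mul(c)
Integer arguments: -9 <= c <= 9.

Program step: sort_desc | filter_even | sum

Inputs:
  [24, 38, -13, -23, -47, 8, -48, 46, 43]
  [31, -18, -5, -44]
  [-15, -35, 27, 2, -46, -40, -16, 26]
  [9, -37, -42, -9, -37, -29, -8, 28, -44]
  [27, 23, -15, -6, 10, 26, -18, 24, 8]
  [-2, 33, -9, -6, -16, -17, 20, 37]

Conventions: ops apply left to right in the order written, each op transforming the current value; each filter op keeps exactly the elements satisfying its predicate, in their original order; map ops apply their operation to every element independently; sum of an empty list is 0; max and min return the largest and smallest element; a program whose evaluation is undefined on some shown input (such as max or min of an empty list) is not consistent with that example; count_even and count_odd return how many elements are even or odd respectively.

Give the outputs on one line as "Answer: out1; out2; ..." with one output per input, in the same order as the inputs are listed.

Execution, op by op:
  [24, 38, -13, -23, -47, 8, -48, 46, 43] -> [46, 43, 38, 24, 8, -13, -23, -47, -48] -> [46, 38, 24, 8, -48] -> 68
  [31, -18, -5, -44] -> [31, -5, -18, -44] -> [-18, -44] -> -62
  [-15, -35, 27, 2, -46, -40, -16, 26] -> [27, 26, 2, -15, -16, -35, -40, -46] -> [26, 2, -16, -40, -46] -> -74
  [9, -37, -42, -9, -37, -29, -8, 28, -44] -> [28, 9, -8, -9, -29, -37, -37, -42, -44] -> [28, -8, -42, -44] -> -66
  [27, 23, -15, -6, 10, 26, -18, 24, 8] -> [27, 26, 24, 23, 10, 8, -6, -15, -18] -> [26, 24, 10, 8, -6, -18] -> 44
  [-2, 33, -9, -6, -16, -17, 20, 37] -> [37, 33, 20, -2, -6, -9, -16, -17] -> [20, -2, -6, -16] -> -4

68; -62; -74; -66; 44; -4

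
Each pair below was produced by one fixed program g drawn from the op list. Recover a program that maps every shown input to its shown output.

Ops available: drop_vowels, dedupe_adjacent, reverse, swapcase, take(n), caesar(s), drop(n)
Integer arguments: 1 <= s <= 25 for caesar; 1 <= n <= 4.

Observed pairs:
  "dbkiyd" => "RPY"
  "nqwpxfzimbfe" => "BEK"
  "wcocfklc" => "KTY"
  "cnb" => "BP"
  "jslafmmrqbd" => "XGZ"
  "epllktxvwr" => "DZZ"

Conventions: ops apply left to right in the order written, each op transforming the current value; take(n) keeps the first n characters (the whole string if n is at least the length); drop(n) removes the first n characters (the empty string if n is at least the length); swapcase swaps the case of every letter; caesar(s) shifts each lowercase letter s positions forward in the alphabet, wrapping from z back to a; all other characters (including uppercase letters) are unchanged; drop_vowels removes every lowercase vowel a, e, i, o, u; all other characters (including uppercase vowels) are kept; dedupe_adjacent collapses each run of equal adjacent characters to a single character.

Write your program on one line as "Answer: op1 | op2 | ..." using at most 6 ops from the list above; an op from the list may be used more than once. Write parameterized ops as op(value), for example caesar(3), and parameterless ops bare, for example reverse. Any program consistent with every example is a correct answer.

drop_vowels | caesar(6) | drop_vowels | caesar(8) | take(3) | swapcase

Check, running the answer program on each example:
  "dbkiyd" -> "dbkyd" -> "jhqej" -> "jhqj" -> "rpyr" -> "rpy" -> "RPY"
  "nqwpxfzimbfe" -> "nqwpxfzmbf" -> "twcvdlfshl" -> "twcvdlfshl" -> "bekdltnapt" -> "bek" -> "BEK"
  "wcocfklc" -> "wccfklc" -> "ciilqri" -> "clqr" -> "ktyz" -> "kty" -> "KTY"
  "cnb" -> "cnb" -> "ith" -> "th" -> "bp" -> "bp" -> "BP"
  "jslafmmrqbd" -> "jslfmmrqbd" -> "pyrlssxwhj" -> "pyrlssxwhj" -> "xgztaafepr" -> "xgz" -> "XGZ"
  "epllktxvwr" -> "pllktxvwr" -> "vrrqzdbcx" -> "vrrqzdbcx" -> "dzzyhljkf" -> "dzz" -> "DZZ"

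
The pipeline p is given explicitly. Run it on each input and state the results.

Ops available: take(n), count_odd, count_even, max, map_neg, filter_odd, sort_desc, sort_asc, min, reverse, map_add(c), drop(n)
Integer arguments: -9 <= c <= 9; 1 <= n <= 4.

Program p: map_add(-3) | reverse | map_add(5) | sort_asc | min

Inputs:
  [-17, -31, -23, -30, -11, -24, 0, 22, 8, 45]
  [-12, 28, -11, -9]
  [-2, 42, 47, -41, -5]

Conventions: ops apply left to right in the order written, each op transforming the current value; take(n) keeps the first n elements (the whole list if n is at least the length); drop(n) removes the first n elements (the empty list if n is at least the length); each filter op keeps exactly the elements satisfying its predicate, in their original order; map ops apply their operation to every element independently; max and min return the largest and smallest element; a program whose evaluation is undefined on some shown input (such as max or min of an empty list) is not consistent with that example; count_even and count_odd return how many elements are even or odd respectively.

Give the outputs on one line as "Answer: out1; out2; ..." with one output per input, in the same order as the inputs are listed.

-29; -10; -39

Execution, op by op:
  [-17, -31, -23, -30, -11, -24, 0, 22, 8, 45] -> [-20, -34, -26, -33, -14, -27, -3, 19, 5, 42] -> [42, 5, 19, -3, -27, -14, -33, -26, -34, -20] -> [47, 10, 24, 2, -22, -9, -28, -21, -29, -15] -> [-29, -28, -22, -21, -15, -9, 2, 10, 24, 47] -> -29
  [-12, 28, -11, -9] -> [-15, 25, -14, -12] -> [-12, -14, 25, -15] -> [-7, -9, 30, -10] -> [-10, -9, -7, 30] -> -10
  [-2, 42, 47, -41, -5] -> [-5, 39, 44, -44, -8] -> [-8, -44, 44, 39, -5] -> [-3, -39, 49, 44, 0] -> [-39, -3, 0, 44, 49] -> -39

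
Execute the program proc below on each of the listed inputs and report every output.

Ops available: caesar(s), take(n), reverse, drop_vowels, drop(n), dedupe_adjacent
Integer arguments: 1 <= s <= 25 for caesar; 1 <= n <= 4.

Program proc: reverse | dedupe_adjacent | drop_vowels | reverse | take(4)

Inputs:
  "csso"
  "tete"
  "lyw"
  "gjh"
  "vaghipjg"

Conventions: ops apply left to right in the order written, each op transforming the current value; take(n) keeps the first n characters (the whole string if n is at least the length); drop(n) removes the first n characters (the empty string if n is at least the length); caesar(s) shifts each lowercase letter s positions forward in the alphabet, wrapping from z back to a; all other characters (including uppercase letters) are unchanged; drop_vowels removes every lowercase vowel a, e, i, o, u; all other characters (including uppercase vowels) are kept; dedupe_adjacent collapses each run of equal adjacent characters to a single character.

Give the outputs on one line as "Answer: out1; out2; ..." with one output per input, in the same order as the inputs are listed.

"cs"; "tt"; "lyw"; "gjh"; "vghp"

Execution, op by op:
  "csso" -> "ossc" -> "osc" -> "sc" -> "cs" -> "cs"
  "tete" -> "etet" -> "etet" -> "tt" -> "tt" -> "tt"
  "lyw" -> "wyl" -> "wyl" -> "wyl" -> "lyw" -> "lyw"
  "gjh" -> "hjg" -> "hjg" -> "hjg" -> "gjh" -> "gjh"
  "vaghipjg" -> "gjpihgav" -> "gjpihgav" -> "gjphgv" -> "vghpjg" -> "vghp"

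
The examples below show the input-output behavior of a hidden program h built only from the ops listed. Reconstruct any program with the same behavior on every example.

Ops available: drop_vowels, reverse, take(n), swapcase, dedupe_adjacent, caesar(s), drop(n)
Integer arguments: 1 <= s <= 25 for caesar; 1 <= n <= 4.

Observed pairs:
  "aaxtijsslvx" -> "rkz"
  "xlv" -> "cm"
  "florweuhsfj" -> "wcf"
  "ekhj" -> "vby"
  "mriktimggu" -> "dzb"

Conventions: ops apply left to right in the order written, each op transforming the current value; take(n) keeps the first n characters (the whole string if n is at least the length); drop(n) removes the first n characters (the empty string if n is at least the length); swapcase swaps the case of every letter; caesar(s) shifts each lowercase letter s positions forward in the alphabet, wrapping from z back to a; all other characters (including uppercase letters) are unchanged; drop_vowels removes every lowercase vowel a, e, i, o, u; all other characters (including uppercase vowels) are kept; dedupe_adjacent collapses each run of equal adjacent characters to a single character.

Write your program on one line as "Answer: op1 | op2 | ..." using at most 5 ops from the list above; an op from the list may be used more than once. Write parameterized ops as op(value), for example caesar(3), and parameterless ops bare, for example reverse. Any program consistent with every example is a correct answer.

dedupe_adjacent | take(4) | caesar(24) | caesar(19) | drop_vowels

Check, running the answer program on each example:
  "aaxtijsslvx" -> "axtijslvx" -> "axti" -> "yvrg" -> "rokz" -> "rkz"
  "xlv" -> "xlv" -> "xlv" -> "vjt" -> "ocm" -> "cm"
  "florweuhsfj" -> "florweuhsfj" -> "flor" -> "djmp" -> "wcfi" -> "wcf"
  "ekhj" -> "ekhj" -> "ekhj" -> "cifh" -> "vbya" -> "vby"
  "mriktimggu" -> "mriktimgu" -> "mrik" -> "kpgi" -> "dizb" -> "dzb"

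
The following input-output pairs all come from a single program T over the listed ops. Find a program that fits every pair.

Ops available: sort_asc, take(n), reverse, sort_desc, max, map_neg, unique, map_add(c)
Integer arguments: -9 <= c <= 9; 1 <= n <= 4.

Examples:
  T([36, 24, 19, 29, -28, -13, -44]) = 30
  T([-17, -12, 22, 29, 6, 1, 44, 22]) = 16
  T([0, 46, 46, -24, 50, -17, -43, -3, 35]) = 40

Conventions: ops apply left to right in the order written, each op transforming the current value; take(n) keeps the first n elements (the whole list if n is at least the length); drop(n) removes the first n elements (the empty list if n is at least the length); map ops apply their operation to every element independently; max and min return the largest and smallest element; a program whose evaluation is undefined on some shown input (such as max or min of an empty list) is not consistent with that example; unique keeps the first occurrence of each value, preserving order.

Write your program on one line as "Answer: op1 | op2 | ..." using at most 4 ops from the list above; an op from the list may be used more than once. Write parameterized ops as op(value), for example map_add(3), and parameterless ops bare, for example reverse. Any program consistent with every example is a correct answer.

unique | take(3) | map_add(-6) | max

Check, running the answer program on each example:
  [36, 24, 19, 29, -28, -13, -44] -> [36, 24, 19, 29, -28, -13, -44] -> [36, 24, 19] -> [30, 18, 13] -> 30
  [-17, -12, 22, 29, 6, 1, 44, 22] -> [-17, -12, 22, 29, 6, 1, 44] -> [-17, -12, 22] -> [-23, -18, 16] -> 16
  [0, 46, 46, -24, 50, -17, -43, -3, 35] -> [0, 46, -24, 50, -17, -43, -3, 35] -> [0, 46, -24] -> [-6, 40, -30] -> 40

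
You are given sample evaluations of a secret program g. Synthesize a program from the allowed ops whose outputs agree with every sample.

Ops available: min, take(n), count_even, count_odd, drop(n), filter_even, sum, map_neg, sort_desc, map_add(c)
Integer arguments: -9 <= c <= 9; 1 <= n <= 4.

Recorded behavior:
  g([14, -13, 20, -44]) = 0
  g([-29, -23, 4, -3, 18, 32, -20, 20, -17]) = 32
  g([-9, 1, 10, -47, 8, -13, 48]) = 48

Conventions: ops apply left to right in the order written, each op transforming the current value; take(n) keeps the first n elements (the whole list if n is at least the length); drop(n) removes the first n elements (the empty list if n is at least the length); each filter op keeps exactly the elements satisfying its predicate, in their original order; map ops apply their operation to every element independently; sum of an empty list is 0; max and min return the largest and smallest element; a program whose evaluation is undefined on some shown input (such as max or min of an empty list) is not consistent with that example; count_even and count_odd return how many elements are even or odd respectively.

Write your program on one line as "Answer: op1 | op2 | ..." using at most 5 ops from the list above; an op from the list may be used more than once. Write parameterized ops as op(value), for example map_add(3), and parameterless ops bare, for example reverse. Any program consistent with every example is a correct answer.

drop(4) | drop(1) | sort_desc | take(1) | sum

Check, running the answer program on each example:
  [14, -13, 20, -44] -> [] -> [] -> [] -> [] -> 0
  [-29, -23, 4, -3, 18, 32, -20, 20, -17] -> [18, 32, -20, 20, -17] -> [32, -20, 20, -17] -> [32, 20, -17, -20] -> [32] -> 32
  [-9, 1, 10, -47, 8, -13, 48] -> [8, -13, 48] -> [-13, 48] -> [48, -13] -> [48] -> 48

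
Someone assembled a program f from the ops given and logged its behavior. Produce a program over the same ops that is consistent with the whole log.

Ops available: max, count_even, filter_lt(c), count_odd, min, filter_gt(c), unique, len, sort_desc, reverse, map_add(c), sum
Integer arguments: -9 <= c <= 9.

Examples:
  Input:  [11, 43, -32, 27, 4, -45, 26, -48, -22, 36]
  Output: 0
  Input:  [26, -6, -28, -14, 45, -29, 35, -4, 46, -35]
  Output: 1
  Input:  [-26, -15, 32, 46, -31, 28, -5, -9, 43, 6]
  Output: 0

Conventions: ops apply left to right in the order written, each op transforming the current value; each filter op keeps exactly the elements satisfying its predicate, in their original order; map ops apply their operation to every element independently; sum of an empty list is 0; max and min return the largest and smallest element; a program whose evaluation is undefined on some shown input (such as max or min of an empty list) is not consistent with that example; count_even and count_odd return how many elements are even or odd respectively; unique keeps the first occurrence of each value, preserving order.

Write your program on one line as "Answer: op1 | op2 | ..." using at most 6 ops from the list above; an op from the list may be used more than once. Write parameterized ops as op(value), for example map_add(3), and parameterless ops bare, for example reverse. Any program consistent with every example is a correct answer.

reverse | filter_lt(-5) | map_add(9) | filter_gt(-3) | filter_gt(1) | len

Check, running the answer program on each example:
  [11, 43, -32, 27, 4, -45, 26, -48, -22, 36] -> [36, -22, -48, 26, -45, 4, 27, -32, 43, 11] -> [-22, -48, -45, -32] -> [-13, -39, -36, -23] -> [] -> [] -> 0
  [26, -6, -28, -14, 45, -29, 35, -4, 46, -35] -> [-35, 46, -4, 35, -29, 45, -14, -28, -6, 26] -> [-35, -29, -14, -28, -6] -> [-26, -20, -5, -19, 3] -> [3] -> [3] -> 1
  [-26, -15, 32, 46, -31, 28, -5, -9, 43, 6] -> [6, 43, -9, -5, 28, -31, 46, 32, -15, -26] -> [-9, -31, -15, -26] -> [0, -22, -6, -17] -> [0] -> [] -> 0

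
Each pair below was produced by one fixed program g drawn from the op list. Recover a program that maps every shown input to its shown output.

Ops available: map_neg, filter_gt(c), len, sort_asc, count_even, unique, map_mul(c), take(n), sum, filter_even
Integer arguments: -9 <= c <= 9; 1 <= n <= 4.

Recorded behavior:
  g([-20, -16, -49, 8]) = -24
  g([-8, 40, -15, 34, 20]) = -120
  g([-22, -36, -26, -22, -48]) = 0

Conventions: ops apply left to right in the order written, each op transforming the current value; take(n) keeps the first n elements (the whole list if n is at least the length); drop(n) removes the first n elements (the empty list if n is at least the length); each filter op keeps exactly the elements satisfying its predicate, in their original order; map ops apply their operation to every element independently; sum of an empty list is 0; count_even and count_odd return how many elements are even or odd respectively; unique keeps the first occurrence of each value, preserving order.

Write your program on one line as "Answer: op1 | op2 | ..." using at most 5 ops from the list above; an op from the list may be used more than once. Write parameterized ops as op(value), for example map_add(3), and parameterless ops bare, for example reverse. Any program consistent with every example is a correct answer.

filter_gt(-4) | take(2) | map_mul(-3) | take(1) | sum

Check, running the answer program on each example:
  [-20, -16, -49, 8] -> [8] -> [8] -> [-24] -> [-24] -> -24
  [-8, 40, -15, 34, 20] -> [40, 34, 20] -> [40, 34] -> [-120, -102] -> [-120] -> -120
  [-22, -36, -26, -22, -48] -> [] -> [] -> [] -> [] -> 0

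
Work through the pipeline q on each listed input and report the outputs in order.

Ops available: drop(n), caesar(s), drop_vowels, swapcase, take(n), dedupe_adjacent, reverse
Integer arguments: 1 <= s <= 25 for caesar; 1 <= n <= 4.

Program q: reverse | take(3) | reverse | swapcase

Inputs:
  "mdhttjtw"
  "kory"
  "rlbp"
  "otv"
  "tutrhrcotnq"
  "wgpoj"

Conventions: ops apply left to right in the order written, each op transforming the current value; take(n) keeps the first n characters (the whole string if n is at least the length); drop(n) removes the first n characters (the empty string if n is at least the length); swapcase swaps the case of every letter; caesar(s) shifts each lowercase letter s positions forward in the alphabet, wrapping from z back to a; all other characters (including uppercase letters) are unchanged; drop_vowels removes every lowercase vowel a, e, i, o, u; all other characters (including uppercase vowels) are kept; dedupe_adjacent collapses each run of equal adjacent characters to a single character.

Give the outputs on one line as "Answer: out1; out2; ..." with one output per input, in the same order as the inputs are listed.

"JTW"; "ORY"; "LBP"; "OTV"; "TNQ"; "POJ"

Execution, op by op:
  "mdhttjtw" -> "wtjtthdm" -> "wtj" -> "jtw" -> "JTW"
  "kory" -> "yrok" -> "yro" -> "ory" -> "ORY"
  "rlbp" -> "pblr" -> "pbl" -> "lbp" -> "LBP"
  "otv" -> "vto" -> "vto" -> "otv" -> "OTV"
  "tutrhrcotnq" -> "qntocrhrtut" -> "qnt" -> "tnq" -> "TNQ"
  "wgpoj" -> "jopgw" -> "jop" -> "poj" -> "POJ"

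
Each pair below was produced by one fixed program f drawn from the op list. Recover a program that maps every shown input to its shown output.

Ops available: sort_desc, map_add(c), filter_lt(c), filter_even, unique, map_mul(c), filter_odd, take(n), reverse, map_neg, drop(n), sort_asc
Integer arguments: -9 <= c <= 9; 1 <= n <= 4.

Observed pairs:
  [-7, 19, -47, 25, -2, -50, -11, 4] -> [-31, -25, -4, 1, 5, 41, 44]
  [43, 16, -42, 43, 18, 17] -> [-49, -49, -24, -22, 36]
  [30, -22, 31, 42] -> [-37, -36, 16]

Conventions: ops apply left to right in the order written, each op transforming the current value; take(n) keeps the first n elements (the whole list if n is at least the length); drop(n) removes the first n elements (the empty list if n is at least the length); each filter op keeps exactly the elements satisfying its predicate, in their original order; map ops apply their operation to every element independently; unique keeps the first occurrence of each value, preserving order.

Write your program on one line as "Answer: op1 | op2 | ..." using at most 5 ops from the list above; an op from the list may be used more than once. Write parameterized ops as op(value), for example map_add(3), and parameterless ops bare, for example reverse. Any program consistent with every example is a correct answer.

map_neg | reverse | map_add(-6) | drop(1) | sort_asc

Check, running the answer program on each example:
  [-7, 19, -47, 25, -2, -50, -11, 4] -> [7, -19, 47, -25, 2, 50, 11, -4] -> [-4, 11, 50, 2, -25, 47, -19, 7] -> [-10, 5, 44, -4, -31, 41, -25, 1] -> [5, 44, -4, -31, 41, -25, 1] -> [-31, -25, -4, 1, 5, 41, 44]
  [43, 16, -42, 43, 18, 17] -> [-43, -16, 42, -43, -18, -17] -> [-17, -18, -43, 42, -16, -43] -> [-23, -24, -49, 36, -22, -49] -> [-24, -49, 36, -22, -49] -> [-49, -49, -24, -22, 36]
  [30, -22, 31, 42] -> [-30, 22, -31, -42] -> [-42, -31, 22, -30] -> [-48, -37, 16, -36] -> [-37, 16, -36] -> [-37, -36, 16]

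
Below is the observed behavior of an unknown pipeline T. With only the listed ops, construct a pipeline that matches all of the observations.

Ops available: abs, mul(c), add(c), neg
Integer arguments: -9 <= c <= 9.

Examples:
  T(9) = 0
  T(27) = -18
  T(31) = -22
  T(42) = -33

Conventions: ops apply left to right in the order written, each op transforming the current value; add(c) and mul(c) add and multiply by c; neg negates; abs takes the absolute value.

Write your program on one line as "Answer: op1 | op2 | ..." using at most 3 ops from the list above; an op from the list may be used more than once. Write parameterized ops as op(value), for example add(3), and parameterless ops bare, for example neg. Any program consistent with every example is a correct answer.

neg | add(9)

Check, running the answer program on each example:
  9 -> -9 -> 0
  27 -> -27 -> -18
  31 -> -31 -> -22
  42 -> -42 -> -33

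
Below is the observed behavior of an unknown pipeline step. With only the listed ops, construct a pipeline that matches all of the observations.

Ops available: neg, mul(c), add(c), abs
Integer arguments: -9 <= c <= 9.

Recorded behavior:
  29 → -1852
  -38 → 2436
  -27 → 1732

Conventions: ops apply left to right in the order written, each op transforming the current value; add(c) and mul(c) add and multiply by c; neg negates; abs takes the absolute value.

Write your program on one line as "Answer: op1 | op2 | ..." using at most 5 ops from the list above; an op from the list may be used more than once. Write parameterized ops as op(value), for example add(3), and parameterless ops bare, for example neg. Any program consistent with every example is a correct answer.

mul(2) | mul(8) | neg | mul(4) | add(4)

Check, running the answer program on each example:
  29 -> 58 -> 464 -> -464 -> -1856 -> -1852
  -38 -> -76 -> -608 -> 608 -> 2432 -> 2436
  -27 -> -54 -> -432 -> 432 -> 1728 -> 1732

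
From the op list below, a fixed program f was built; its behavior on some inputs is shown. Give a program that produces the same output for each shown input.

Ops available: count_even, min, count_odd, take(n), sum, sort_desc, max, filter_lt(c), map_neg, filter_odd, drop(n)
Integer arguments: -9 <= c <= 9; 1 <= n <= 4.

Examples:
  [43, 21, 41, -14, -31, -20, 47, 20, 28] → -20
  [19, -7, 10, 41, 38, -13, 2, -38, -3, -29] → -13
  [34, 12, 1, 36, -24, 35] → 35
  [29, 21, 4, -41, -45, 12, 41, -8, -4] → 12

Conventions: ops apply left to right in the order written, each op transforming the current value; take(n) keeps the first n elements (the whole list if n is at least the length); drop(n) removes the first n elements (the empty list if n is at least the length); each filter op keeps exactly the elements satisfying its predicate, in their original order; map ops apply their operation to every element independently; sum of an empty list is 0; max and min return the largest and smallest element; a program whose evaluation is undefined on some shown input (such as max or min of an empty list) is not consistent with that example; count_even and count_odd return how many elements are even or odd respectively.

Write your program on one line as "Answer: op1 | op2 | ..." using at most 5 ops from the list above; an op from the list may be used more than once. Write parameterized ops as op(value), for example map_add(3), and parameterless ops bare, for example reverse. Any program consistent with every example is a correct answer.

drop(3) | take(3) | drop(2) | max

Check, running the answer program on each example:
  [43, 21, 41, -14, -31, -20, 47, 20, 28] -> [-14, -31, -20, 47, 20, 28] -> [-14, -31, -20] -> [-20] -> -20
  [19, -7, 10, 41, 38, -13, 2, -38, -3, -29] -> [41, 38, -13, 2, -38, -3, -29] -> [41, 38, -13] -> [-13] -> -13
  [34, 12, 1, 36, -24, 35] -> [36, -24, 35] -> [36, -24, 35] -> [35] -> 35
  [29, 21, 4, -41, -45, 12, 41, -8, -4] -> [-41, -45, 12, 41, -8, -4] -> [-41, -45, 12] -> [12] -> 12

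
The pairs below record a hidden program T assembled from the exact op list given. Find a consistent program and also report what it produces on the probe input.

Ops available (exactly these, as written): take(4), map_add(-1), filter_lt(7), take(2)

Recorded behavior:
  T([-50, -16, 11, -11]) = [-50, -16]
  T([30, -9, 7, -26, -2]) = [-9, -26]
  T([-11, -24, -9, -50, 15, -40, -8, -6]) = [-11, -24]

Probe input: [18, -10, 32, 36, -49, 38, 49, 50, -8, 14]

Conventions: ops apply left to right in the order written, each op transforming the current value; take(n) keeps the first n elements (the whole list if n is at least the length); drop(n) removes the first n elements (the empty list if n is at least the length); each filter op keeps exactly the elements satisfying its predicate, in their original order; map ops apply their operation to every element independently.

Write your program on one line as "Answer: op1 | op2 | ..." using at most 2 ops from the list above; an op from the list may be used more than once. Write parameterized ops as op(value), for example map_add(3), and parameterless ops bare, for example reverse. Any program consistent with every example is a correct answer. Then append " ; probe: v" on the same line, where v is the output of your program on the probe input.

filter_lt(7) | take(2) ; probe: [-10, -49]

Check, running the answer program on each example:
  [-50, -16, 11, -11] -> [-50, -16, -11] -> [-50, -16]
  [30, -9, 7, -26, -2] -> [-9, -26, -2] -> [-9, -26]
  [-11, -24, -9, -50, 15, -40, -8, -6] -> [-11, -24, -9, -50, -40, -8, -6] -> [-11, -24]
  probe: [18, -10, 32, 36, -49, 38, 49, 50, -8, 14] -> [-10, -49, -8] -> [-10, -49]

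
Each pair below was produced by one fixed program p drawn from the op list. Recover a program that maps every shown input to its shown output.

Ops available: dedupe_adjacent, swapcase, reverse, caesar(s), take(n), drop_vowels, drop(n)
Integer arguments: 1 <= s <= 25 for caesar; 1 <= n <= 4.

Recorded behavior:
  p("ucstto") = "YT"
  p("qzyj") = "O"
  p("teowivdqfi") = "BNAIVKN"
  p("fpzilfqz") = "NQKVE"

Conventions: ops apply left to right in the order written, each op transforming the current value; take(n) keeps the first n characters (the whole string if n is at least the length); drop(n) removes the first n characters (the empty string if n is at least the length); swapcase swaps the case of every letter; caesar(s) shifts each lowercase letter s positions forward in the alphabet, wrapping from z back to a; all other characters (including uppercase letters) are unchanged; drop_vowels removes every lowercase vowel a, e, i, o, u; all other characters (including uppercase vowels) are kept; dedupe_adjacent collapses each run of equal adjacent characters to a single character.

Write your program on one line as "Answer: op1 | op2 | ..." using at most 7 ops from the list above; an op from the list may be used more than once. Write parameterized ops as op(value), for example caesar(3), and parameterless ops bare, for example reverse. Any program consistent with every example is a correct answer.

caesar(5) | drop(3) | reverse | dedupe_adjacent | reverse | swapcase

Check, running the answer program on each example:
  "ucstto" -> "zhxyyt" -> "yyt" -> "tyy" -> "ty" -> "yt" -> "YT"
  "qzyj" -> "vedo" -> "o" -> "o" -> "o" -> "o" -> "O"
  "teowivdqfi" -> "yjtbnaivkn" -> "bnaivkn" -> "nkvianb" -> "nkvianb" -> "bnaivkn" -> "BNAIVKN"
  "fpzilfqz" -> "kuenqkve" -> "nqkve" -> "evkqn" -> "evkqn" -> "nqkve" -> "NQKVE"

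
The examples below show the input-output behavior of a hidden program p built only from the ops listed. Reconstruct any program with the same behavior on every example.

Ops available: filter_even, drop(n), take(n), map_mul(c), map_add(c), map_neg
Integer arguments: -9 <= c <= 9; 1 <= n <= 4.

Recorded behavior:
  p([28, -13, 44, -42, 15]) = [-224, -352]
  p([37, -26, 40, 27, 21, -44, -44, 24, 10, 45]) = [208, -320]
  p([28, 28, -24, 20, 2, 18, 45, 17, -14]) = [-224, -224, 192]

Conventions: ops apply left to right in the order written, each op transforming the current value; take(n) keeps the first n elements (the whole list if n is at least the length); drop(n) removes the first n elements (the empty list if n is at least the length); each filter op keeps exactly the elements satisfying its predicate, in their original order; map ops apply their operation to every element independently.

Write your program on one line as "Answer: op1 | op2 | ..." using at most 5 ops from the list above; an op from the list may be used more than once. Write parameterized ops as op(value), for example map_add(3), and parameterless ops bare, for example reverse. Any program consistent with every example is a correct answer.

take(3) | filter_even | map_mul(8) | map_neg

Check, running the answer program on each example:
  [28, -13, 44, -42, 15] -> [28, -13, 44] -> [28, 44] -> [224, 352] -> [-224, -352]
  [37, -26, 40, 27, 21, -44, -44, 24, 10, 45] -> [37, -26, 40] -> [-26, 40] -> [-208, 320] -> [208, -320]
  [28, 28, -24, 20, 2, 18, 45, 17, -14] -> [28, 28, -24] -> [28, 28, -24] -> [224, 224, -192] -> [-224, -224, 192]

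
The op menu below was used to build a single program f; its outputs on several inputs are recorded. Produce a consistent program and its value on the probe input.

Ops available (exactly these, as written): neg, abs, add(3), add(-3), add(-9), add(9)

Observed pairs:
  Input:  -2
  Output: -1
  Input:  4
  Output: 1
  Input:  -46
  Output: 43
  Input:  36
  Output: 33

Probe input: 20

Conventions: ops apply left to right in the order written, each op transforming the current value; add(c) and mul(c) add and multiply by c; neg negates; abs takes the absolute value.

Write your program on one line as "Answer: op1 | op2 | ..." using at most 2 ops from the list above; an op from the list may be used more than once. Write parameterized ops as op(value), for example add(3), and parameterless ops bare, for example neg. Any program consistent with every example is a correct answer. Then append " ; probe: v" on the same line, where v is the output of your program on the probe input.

abs | add(-3) ; probe: 17

Check, running the answer program on each example:
  -2 -> 2 -> -1
  4 -> 4 -> 1
  -46 -> 46 -> 43
  36 -> 36 -> 33
  probe: 20 -> 20 -> 17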